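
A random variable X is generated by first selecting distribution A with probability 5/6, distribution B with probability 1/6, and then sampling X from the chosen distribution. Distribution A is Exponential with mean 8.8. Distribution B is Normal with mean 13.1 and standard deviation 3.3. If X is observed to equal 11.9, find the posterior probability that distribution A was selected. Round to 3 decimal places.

0.565

Likelihoods f(11.9 | ·): A: 0.0293922; B: 0.113157.
Posterior ∝ prior × likelihood. Numerator for A: 0.833333·0.0293922 = 0.0244935.
Normalizing constant: 0.833333·0.0293922 + 0.166667·0.113157 = 0.0433531.
P(A | observation) = 0.0244935 / 0.0433531 = 0.564978.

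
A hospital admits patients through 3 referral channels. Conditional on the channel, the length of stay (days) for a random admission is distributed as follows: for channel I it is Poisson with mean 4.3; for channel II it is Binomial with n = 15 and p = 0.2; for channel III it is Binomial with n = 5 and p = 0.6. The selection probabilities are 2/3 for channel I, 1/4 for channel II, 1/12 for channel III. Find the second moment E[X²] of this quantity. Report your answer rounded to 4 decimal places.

For each component E[X²] = Var + (mean)², giving I: 22.79; II: 11.4; III: 10.2.
Overall E[X²] = 0.666667·22.79 + 0.25·11.4 + 0.0833333·10.2 = 18.8933.

18.8933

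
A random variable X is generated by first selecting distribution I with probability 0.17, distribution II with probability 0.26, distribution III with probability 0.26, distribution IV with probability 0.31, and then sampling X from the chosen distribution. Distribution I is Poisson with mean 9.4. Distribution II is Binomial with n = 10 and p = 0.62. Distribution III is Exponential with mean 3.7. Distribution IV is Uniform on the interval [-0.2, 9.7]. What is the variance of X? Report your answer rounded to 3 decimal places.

Per component, I: μ=9.4, E[X²]=97.76; II: μ=6.2, E[X²]=40.796; III: μ=3.7, E[X²]=27.38; IV: μ=4.75, E[X²]=30.73.
E[X] = 0.17·9.4 + 0.26·6.2 + 0.26·3.7 + 0.31·4.75 = 5.6445.
E[X²] = 0.17·97.76 + 0.26·40.796 + 0.26·27.38 + 0.31·30.73 = 43.8713.
Var(X) = E[X²] − (E[X])² = 43.8713 − 31.8604 = 12.0109.

12.011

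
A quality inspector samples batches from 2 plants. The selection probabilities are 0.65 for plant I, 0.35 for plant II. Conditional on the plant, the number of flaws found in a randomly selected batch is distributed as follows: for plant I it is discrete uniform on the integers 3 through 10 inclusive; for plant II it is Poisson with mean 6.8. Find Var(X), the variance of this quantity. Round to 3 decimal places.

5.813

Per component, I: μ=6.5, E[X²]=47.5; II: μ=6.8, E[X²]=53.04.
E[X] = 0.65·6.5 + 0.35·6.8 = 6.605.
E[X²] = 0.65·47.5 + 0.35·53.04 = 49.439.
Var(X) = E[X²] − (E[X])² = 49.439 − 43.626 = 5.81297.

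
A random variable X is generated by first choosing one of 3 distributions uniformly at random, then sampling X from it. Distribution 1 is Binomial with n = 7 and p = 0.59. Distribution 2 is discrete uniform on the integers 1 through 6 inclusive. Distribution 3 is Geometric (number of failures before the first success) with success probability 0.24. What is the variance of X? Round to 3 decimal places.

Per component, 1: μ=4.13, E[X²]=18.7502; 2: μ=3.5, E[X²]=15.1667; 3: μ=3.16667, E[X²]=23.2222.
E[X] = 0.333333·4.13 + 0.333333·3.5 + 0.333333·3.16667 = 3.59889.
E[X²] = 0.333333·18.7502 + 0.333333·15.1667 + 0.333333·23.2222 = 19.0464.
Var(X) = E[X²] − (E[X])² = 19.0464 − 12.952 = 6.09436.

6.094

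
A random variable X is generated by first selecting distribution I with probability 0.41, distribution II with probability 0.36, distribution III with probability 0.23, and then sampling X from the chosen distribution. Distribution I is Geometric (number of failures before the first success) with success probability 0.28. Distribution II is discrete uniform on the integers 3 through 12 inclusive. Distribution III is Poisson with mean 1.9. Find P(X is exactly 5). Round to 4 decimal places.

Conditional on each component, P(X = 5): I: 0.0541777; II: 0.1; III: 0.0308622.
By total probability, P(X = 5) = 0.41·0.0541777 + 0.36·0.1 + 0.23·0.0308622 = 0.0653112.

0.0653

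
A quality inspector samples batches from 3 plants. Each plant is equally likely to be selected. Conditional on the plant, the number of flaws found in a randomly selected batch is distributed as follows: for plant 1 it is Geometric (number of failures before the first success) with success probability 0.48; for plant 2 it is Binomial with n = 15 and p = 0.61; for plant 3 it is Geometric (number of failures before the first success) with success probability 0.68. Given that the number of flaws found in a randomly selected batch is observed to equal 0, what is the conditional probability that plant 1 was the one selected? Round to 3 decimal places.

Likelihoods P(X=0 | ·): 1: 0.48; 2: 7.34462e-07; 3: 0.68.
Posterior ∝ prior × likelihood. Numerator for 1: 0.333333·0.48 = 0.16.
Normalizing constant: 0.333333·0.48 + 0.333333·7.34462e-07 + 0.333333·0.68 = 0.386667.
P(1 | observation) = 0.16 / 0.386667 = 0.413793.

0.414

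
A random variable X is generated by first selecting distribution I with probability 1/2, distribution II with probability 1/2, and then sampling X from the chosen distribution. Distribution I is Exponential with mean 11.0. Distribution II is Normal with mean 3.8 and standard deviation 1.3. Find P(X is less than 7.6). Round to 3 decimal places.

Conditional on each component, P(X < 7.6): I: 0.49888; II: 0.998267.
By total probability, P(X < 7.6) = 0.5·0.49888 + 0.5·0.998267 = 0.748573.

0.749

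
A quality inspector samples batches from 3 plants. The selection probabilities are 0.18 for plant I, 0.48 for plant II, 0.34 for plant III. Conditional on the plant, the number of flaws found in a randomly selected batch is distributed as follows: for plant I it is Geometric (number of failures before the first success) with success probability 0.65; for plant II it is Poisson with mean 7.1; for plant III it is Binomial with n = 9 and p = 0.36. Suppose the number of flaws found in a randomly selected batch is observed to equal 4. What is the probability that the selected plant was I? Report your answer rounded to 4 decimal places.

Likelihoods P(X=4 | ·): I: 0.00975406; II: 0.0873638; III: 0.227238.
Posterior ∝ prior × likelihood. Numerator for I: 0.18·0.00975406 = 0.00175573.
Normalizing constant: 0.18·0.00975406 + 0.48·0.0873638 + 0.34·0.227238 = 0.120951.
P(I | observation) = 0.00175573 / 0.120951 = 0.014516.

0.0145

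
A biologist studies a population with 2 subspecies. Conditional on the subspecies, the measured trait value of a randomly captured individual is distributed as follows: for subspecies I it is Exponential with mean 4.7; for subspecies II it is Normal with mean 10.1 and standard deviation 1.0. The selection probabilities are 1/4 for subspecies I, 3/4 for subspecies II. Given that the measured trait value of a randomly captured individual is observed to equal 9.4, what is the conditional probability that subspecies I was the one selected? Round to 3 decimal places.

Likelihoods f(9.4 | ·): I: 0.0287947; II: 0.312254.
Posterior ∝ prior × likelihood. Numerator for I: 0.25·0.0287947 = 0.00719869.
Normalizing constant: 0.25·0.0287947 + 0.75·0.312254 = 0.241389.
P(I | observation) = 0.00719869 / 0.241389 = 0.0298219.

0.030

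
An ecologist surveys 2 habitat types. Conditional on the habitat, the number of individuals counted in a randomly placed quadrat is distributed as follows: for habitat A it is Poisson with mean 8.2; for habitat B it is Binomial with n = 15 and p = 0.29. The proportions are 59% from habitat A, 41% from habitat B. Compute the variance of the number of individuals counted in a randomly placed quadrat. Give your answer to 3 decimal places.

9.690

Per component, A: μ=8.2, E[X²]=75.44; B: μ=4.35, E[X²]=22.011.
E[X] = 0.59·8.2 + 0.41·4.35 = 6.6215.
E[X²] = 0.59·75.44 + 0.41·22.011 = 53.5341.
Var(X) = E[X²] − (E[X])² = 53.5341 − 43.8443 = 9.68985.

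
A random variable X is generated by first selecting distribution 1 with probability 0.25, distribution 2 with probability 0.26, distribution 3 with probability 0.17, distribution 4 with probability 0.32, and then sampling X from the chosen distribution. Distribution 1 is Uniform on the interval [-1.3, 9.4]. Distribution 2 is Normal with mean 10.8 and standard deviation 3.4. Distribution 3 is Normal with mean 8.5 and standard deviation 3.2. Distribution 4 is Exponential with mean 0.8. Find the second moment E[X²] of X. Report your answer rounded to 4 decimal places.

For each component E[X²] = Var + (mean)², giving 1: 25.9433; 2: 128.2; 3: 82.49; 4: 1.28.
Overall E[X²] = 0.25·25.9433 + 0.26·128.2 + 0.17·82.49 + 0.32·1.28 = 54.2507.

54.2507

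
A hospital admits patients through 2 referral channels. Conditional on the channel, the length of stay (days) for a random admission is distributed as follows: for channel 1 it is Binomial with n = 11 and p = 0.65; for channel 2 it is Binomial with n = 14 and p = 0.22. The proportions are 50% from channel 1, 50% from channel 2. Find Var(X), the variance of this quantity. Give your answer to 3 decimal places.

Per component, 1: μ=7.15, E[X²]=53.625; 2: μ=3.08, E[X²]=11.8888.
E[X] = 0.5·7.15 + 0.5·3.08 = 5.115.
E[X²] = 0.5·53.625 + 0.5·11.8888 = 32.7569.
Var(X) = E[X²] − (E[X])² = 32.7569 − 26.1632 = 6.59368.

6.594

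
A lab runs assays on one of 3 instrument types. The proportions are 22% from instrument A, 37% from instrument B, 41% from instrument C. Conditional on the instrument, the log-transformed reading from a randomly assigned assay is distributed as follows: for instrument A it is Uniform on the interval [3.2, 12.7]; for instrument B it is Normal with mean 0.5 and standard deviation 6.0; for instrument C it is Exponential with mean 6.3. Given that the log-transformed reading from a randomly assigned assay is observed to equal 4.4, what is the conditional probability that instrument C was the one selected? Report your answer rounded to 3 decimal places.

Likelihoods f(4.4 | ·): A: 0.105263; B: 0.0538287; C: 0.0789483.
Posterior ∝ prior × likelihood. Numerator for C: 0.41·0.0789483 = 0.0323688.
Normalizing constant: 0.22·0.105263 + 0.37·0.0538287 + 0.41·0.0789483 = 0.0754433.
P(C | observation) = 0.0323688 / 0.0754433 = 0.429048.

0.429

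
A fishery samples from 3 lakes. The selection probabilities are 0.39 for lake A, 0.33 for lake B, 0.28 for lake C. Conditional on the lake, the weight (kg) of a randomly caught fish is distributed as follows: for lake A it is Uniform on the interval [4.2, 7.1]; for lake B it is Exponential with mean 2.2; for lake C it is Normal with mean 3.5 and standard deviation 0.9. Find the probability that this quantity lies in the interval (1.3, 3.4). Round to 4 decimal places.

Conditional on each lake, P(1.3 < X < 3.4): A: 0; B: 0.340609; C: 0.44851.
By total probability, P(1.3 < X < 3.4) = 0.39·0 + 0.33·0.340609 + 0.28·0.44851 = 0.237984.

0.2380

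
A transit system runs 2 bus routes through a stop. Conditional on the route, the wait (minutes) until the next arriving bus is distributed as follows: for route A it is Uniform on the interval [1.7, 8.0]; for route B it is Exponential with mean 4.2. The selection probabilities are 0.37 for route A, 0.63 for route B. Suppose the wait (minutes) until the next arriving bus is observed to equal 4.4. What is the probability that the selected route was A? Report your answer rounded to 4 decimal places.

Likelihoods f(4.4 | ·): A: 0.15873; B: 0.0835171.
Posterior ∝ prior × likelihood. Numerator for A: 0.37·0.15873 = 0.0587302.
Normalizing constant: 0.37·0.15873 + 0.63·0.0835171 = 0.111346.
P(A | observation) = 0.0587302 / 0.111346 = 0.527457.

0.5275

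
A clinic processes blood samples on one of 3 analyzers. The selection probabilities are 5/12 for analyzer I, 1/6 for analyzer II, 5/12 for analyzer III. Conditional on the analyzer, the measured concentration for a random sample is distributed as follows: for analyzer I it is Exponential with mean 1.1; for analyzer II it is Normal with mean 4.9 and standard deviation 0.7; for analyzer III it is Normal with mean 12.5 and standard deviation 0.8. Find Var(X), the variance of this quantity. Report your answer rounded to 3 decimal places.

Per component, I: μ=1.1, E[X²]=2.42; II: μ=4.9, E[X²]=24.5; III: μ=12.5, E[X²]=156.89.
E[X] = 0.416667·1.1 + 0.166667·4.9 + 0.416667·12.5 = 6.48333.
E[X²] = 0.416667·2.42 + 0.166667·24.5 + 0.416667·156.89 = 70.4625.
Var(X) = E[X²] − (E[X])² = 70.4625 − 42.0336 = 28.4289.

28.429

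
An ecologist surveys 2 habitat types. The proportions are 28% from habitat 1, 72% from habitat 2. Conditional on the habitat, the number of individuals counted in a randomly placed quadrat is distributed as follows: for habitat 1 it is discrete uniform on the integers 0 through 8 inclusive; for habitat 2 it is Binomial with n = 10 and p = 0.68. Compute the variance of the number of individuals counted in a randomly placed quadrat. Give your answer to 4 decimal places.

5.0139

Per component, 1: μ=4, E[X²]=22.6667; 2: μ=6.8, E[X²]=48.416.
E[X] = 0.28·4 + 0.72·6.8 = 6.016.
E[X²] = 0.28·22.6667 + 0.72·48.416 = 41.2062.
Var(X) = E[X²] − (E[X])² = 41.2062 − 36.1923 = 5.01393.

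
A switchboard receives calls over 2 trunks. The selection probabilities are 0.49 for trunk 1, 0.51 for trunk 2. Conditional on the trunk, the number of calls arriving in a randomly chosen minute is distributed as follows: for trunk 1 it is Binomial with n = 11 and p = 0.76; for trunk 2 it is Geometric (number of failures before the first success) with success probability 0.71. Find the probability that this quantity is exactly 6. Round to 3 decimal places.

0.035

Conditional on each trunk, P(X = 6): 1: 0.0708891; 2: 0.000422325.
By total probability, P(X = 6) = 0.49·0.0708891 + 0.51·0.000422325 = 0.0349511.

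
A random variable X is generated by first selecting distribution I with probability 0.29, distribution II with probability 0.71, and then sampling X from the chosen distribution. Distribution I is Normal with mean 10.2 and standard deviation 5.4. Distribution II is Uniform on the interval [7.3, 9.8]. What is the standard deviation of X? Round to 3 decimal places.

3.064

Per component, I: μ=10.2, E[X²]=133.2; II: μ=8.55, E[X²]=73.6233.
E[X] = 0.29·10.2 + 0.71·8.55 = 9.0285.
E[X²] = 0.29·133.2 + 0.71·73.6233 = 90.9006.
Var(X) = E[X²] − (E[X])² = 90.9006 − 81.5138 = 9.38675.
SD(X) = √9.38675 = 3.06378.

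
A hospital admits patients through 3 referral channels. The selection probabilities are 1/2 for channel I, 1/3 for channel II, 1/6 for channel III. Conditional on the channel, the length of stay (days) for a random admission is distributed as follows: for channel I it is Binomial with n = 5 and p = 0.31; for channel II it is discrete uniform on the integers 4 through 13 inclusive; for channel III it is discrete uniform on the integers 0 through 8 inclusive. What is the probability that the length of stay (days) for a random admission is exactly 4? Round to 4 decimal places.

Conditional on each channel, P(X = 4): I: 0.0318615; II: 0.1; III: 0.111111.
By total probability, P(X = 4) = 0.5·0.0318615 + 0.333333·0.1 + 0.166667·0.111111 = 0.0677826.

0.0678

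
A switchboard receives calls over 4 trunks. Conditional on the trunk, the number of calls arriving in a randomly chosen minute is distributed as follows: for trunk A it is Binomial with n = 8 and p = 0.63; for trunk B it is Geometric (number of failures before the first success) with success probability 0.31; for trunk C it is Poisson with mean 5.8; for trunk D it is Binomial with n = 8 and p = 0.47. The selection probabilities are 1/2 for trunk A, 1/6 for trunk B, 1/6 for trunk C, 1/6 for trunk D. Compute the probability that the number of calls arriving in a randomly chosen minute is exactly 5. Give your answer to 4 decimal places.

0.2083

Conditional on each trunk, P(X = 5): A: 0.281511; B: 0.048485; C: 0.165596; D: 0.191208.
By total probability, P(X = 5) = 0.5·0.281511 + 0.166667·0.048485 + 0.166667·0.165596 + 0.166667·0.191208 = 0.208304.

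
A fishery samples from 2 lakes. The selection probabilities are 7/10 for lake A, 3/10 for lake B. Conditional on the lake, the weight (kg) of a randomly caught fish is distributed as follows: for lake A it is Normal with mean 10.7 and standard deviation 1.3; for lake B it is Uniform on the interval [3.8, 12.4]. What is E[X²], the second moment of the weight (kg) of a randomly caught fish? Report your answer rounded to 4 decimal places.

For each component E[X²] = Var + (mean)², giving A: 116.18; B: 71.7733.
Overall E[X²] = 0.7·116.18 + 0.3·71.7733 = 102.858.

102.8580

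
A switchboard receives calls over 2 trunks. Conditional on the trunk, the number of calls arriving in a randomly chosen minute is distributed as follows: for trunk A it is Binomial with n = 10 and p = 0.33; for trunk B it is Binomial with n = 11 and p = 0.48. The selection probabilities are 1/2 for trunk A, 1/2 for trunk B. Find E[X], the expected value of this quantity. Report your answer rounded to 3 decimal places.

Component means — A: 3.3; B: 5.28.
E[X] = 0.5·3.3 + 0.5·5.28 = 4.29.

4.290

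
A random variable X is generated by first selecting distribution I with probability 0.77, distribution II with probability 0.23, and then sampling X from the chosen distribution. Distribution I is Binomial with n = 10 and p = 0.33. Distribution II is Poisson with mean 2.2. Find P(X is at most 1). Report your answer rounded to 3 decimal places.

0.165

Conditional on each component, P(X ≤ 1): I: 0.10801; II: 0.35457.
By total probability, P(X ≤ 1) = 0.77·0.10801 + 0.23·0.35457 = 0.164719.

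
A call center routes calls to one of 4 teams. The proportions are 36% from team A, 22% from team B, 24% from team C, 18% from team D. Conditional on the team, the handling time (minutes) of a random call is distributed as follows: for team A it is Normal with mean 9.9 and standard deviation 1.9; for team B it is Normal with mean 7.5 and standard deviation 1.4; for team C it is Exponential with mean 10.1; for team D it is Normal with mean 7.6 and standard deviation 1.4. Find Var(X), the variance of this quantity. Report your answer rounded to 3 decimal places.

27.996

Per component, A: μ=9.9, E[X²]=101.62; B: μ=7.5, E[X²]=58.21; C: μ=10.1, E[X²]=204.02; D: μ=7.6, E[X²]=59.72.
E[X] = 0.36·9.9 + 0.22·7.5 + 0.24·10.1 + 0.18·7.6 = 9.006.
E[X²] = 0.36·101.62 + 0.22·58.21 + 0.24·204.02 + 0.18·59.72 = 109.104.
Var(X) = E[X²] − (E[X])² = 109.104 − 81.108 = 27.9958.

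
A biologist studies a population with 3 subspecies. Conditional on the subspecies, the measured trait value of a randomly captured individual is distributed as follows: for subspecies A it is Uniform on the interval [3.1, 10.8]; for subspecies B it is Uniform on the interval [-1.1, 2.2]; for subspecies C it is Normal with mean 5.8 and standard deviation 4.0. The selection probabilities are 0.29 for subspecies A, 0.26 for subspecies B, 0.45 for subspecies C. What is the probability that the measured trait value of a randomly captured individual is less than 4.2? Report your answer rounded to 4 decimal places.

0.4565

Conditional on each subspecies, P(X < 4.2): A: 0.142857; B: 1; C: 0.344578.
By total probability, P(X < 4.2) = 0.29·0.142857 + 0.26·1 + 0.45·0.344578 = 0.456489.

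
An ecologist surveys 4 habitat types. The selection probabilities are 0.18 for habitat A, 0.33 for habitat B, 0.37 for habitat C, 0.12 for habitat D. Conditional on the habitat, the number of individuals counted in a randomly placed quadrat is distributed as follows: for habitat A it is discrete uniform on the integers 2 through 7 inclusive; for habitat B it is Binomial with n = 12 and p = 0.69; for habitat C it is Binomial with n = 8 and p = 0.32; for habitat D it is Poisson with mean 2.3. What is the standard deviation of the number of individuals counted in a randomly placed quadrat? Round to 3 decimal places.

2.985

Per component, A: μ=4.5, E[X²]=23.1667; B: μ=8.28, E[X²]=71.1252; C: μ=2.56, E[X²]=8.2944; D: μ=2.3, E[X²]=7.59.
E[X] = 0.18·4.5 + 0.33·8.28 + 0.37·2.56 + 0.12·2.3 = 4.7656.
E[X²] = 0.18·23.1667 + 0.33·71.1252 + 0.37·8.2944 + 0.12·7.59 = 31.621.
Var(X) = E[X²] − (E[X])² = 31.621 − 22.7109 = 8.9101.
SD(X) = √8.9101 = 2.98498.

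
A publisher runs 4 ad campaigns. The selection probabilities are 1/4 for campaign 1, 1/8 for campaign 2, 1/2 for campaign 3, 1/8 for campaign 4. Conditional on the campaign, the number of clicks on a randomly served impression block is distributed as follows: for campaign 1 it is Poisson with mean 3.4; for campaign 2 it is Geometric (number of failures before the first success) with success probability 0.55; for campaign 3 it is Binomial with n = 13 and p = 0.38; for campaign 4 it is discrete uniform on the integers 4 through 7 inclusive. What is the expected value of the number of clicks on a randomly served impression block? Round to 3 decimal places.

Component means — 1: 3.4; 2: 0.818182; 3: 4.94; 4: 5.5.
E[X] = 0.25·3.4 + 0.125·0.818182 + 0.5·4.94 + 0.125·5.5 = 4.10977.

4.110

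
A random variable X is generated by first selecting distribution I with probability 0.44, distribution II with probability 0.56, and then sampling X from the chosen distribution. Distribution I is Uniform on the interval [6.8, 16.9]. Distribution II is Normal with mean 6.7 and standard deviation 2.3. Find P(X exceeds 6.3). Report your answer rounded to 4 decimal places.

Conditional on each component, P(X > 6.3): I: 1; II: 0.569033.
By total probability, P(X > 6.3) = 0.44·1 + 0.56·0.569033 = 0.758659.

0.7587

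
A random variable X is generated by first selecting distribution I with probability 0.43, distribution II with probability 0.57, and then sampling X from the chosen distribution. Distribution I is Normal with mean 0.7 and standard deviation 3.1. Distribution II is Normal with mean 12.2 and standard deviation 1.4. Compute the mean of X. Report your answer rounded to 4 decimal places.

Component means — I: 0.7; II: 12.2.
E[X] = 0.43·0.7 + 0.57·12.2 = 7.255.

7.2550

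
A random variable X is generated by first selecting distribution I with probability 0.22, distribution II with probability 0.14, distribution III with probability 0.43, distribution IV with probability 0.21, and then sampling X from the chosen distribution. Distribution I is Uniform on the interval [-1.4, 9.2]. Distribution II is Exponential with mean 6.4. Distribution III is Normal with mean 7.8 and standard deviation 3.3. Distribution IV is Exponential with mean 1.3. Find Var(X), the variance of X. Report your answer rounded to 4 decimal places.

19.4735

Per component, I: μ=3.9, E[X²]=24.5733; II: μ=6.4, E[X²]=81.92; III: μ=7.8, E[X²]=71.73; IV: μ=1.3, E[X²]=3.38.
E[X] = 0.22·3.9 + 0.14·6.4 + 0.43·7.8 + 0.21·1.3 = 5.381.
E[X²] = 0.22·24.5733 + 0.14·81.92 + 0.43·71.73 + 0.21·3.38 = 48.4286.
Var(X) = E[X²] − (E[X])² = 48.4286 − 28.9552 = 19.4735.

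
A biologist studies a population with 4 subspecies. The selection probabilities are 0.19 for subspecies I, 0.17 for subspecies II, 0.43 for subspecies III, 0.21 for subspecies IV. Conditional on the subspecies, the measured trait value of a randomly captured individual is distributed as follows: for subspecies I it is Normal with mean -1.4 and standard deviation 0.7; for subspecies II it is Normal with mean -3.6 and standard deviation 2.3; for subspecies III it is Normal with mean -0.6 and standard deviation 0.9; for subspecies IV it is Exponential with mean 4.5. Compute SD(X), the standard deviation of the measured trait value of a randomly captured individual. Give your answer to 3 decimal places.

Per component, I: μ=-1.4, E[X²]=2.45; II: μ=-3.6, E[X²]=18.25; III: μ=-0.6, E[X²]=1.17; IV: μ=4.5, E[X²]=40.5.
E[X] = 0.19·-1.4 + 0.17·-3.6 + 0.43·-0.6 + 0.21·4.5 = -0.191.
E[X²] = 0.19·2.45 + 0.17·18.25 + 0.43·1.17 + 0.21·40.5 = 12.5761.
Var(X) = E[X²] − (E[X])² = 12.5761 − 0.036481 = 12.5396.
SD(X) = √12.5396 = 3.54113.

3.541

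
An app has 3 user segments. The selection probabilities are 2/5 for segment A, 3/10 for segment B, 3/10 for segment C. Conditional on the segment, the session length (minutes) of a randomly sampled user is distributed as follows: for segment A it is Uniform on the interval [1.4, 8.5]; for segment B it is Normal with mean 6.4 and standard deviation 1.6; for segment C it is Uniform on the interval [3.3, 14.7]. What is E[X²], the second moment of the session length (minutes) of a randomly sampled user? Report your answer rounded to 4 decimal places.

For each component E[X²] = Var + (mean)², giving A: 28.7033; B: 43.52; C: 91.83.
Overall E[X²] = 0.4·28.7033 + 0.3·43.52 + 0.3·91.83 = 52.0863.

52.0863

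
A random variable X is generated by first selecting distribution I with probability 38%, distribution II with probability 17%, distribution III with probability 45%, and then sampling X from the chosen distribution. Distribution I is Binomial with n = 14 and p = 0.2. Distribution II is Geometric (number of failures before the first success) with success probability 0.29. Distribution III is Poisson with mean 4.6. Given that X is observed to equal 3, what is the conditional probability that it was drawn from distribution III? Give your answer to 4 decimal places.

0.3944

Likelihoods P(X=3 | ·): I: 0.250139; II: 0.103794; III: 0.163068.
Posterior ∝ prior × likelihood. Numerator for III: 0.45·0.163068 = 0.0733804.
Normalizing constant: 0.38·0.250139 + 0.17·0.103794 + 0.45·0.163068 = 0.186078.
P(III | observation) = 0.0733804 / 0.186078 = 0.394353.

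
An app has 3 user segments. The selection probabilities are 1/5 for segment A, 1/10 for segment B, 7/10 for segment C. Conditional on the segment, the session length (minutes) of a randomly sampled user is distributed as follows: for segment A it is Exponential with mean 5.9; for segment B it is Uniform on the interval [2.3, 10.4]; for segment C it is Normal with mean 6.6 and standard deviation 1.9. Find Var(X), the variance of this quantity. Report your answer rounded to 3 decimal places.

Per component, A: μ=5.9, E[X²]=69.62; B: μ=6.35, E[X²]=45.79; C: μ=6.6, E[X²]=47.17.
E[X] = 0.2·5.9 + 0.1·6.35 + 0.7·6.6 = 6.435.
E[X²] = 0.2·69.62 + 0.1·45.79 + 0.7·47.17 = 51.522.
Var(X) = E[X²] − (E[X])² = 51.522 − 41.4092 = 10.1128.

10.113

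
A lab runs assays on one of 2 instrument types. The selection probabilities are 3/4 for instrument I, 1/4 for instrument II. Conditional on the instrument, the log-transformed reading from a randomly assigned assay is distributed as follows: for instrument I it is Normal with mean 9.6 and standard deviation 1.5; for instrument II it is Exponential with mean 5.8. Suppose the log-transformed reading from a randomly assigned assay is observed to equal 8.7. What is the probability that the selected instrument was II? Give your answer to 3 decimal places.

Likelihoods f(8.7 | ·): I: 0.22215; II: 0.0384707.
Posterior ∝ prior × likelihood. Numerator for II: 0.25·0.0384707 = 0.00961768.
Normalizing constant: 0.75·0.22215 + 0.25·0.0384707 = 0.17623.
P(II | observation) = 0.00961768 / 0.17623 = 0.0545746.

0.055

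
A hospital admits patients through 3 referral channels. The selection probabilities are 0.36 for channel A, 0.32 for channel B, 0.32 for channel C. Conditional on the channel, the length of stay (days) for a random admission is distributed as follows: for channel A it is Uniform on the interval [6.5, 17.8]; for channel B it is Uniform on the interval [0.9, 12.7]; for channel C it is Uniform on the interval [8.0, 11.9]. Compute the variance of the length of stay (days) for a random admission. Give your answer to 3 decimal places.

Per component, A: μ=12.15, E[X²]=158.263; B: μ=6.8, E[X²]=57.8433; C: μ=9.95, E[X²]=100.27.
E[X] = 0.36·12.15 + 0.32·6.8 + 0.32·9.95 = 9.734.
E[X²] = 0.36·158.263 + 0.32·57.8433 + 0.32·100.27 = 107.571.
Var(X) = E[X²] − (E[X])² = 107.571 − 94.7508 = 12.8203.

12.820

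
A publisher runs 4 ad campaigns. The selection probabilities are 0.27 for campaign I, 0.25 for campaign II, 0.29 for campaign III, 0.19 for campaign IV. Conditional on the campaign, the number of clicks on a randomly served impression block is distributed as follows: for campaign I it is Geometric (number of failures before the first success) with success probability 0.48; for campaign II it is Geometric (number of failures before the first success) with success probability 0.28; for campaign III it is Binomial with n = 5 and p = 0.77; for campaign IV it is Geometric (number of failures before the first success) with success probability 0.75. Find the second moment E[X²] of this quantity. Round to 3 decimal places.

9.536

For each component E[X²] = Var + (mean)², giving I: 3.43056; II: 15.7959; III: 15.708; IV: 0.555556.
Overall E[X²] = 0.27·3.43056 + 0.25·15.7959 + 0.29·15.708 + 0.19·0.555556 = 9.53611.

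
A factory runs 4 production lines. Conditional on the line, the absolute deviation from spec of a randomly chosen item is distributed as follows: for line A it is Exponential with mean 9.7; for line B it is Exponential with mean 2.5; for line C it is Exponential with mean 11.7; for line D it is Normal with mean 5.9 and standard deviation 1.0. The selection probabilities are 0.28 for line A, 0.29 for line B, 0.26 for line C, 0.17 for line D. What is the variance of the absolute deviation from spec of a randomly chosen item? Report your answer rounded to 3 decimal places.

77.546

Per component, A: μ=9.7, E[X²]=188.18; B: μ=2.5, E[X²]=12.5; C: μ=11.7, E[X²]=273.78; D: μ=5.9, E[X²]=35.81.
E[X] = 0.28·9.7 + 0.29·2.5 + 0.26·11.7 + 0.17·5.9 = 7.486.
E[X²] = 0.28·188.18 + 0.29·12.5 + 0.26·273.78 + 0.17·35.81 = 133.586.
Var(X) = E[X²] − (E[X])² = 133.586 − 56.0402 = 77.5457.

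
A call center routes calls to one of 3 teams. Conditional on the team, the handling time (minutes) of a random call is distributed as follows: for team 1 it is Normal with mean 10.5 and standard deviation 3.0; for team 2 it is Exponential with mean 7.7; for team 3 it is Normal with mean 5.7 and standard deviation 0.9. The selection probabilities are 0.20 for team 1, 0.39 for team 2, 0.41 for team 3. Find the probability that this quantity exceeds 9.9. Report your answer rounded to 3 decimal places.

Conditional on each team, P(X > 9.9): 1: 0.57926; 2: 0.276453; 3: 1.53063e-06.
By total probability, P(X > 9.9) = 0.2·0.57926 + 0.39·0.276453 + 0.41·1.53063e-06 = 0.223669.

0.224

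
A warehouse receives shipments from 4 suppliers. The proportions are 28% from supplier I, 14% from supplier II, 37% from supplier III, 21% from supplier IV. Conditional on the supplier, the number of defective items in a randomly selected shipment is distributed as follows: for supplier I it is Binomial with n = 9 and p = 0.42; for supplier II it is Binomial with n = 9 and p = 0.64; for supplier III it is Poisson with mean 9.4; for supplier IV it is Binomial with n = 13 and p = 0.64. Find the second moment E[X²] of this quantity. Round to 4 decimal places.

60.8867

For each component E[X²] = Var + (mean)², giving I: 16.4808; II: 35.2512; III: 97.76; IV: 72.2176.
Overall E[X²] = 0.28·16.4808 + 0.14·35.2512 + 0.37·97.76 + 0.21·72.2176 = 60.8867.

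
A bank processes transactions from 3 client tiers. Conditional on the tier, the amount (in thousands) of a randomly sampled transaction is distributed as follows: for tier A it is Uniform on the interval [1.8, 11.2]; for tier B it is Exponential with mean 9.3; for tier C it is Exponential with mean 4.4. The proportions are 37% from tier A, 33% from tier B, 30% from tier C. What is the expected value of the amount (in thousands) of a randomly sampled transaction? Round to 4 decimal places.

Component means — A: 6.5; B: 9.3; C: 4.4.
E[X] = 0.37·6.5 + 0.33·9.3 + 0.3·4.4 = 6.794.

6.7940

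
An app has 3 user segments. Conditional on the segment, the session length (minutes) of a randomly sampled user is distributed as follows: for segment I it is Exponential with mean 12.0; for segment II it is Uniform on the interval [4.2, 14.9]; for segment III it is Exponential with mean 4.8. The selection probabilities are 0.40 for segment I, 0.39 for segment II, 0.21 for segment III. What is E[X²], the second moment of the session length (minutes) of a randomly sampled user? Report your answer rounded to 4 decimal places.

164.1667

For each component E[X²] = Var + (mean)², giving I: 288; II: 100.743; III: 46.08.
Overall E[X²] = 0.4·288 + 0.39·100.743 + 0.21·46.08 = 164.167.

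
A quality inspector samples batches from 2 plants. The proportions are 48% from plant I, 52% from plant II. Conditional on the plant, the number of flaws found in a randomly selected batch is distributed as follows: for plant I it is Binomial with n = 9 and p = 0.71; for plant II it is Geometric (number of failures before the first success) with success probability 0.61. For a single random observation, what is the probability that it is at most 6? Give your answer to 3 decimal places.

Conditional on each plant, P(X ≤ 6): I: 0.510246; II: 0.998628.
By total probability, P(X ≤ 6) = 0.48·0.510246 + 0.52·0.998628 = 0.764204.

0.764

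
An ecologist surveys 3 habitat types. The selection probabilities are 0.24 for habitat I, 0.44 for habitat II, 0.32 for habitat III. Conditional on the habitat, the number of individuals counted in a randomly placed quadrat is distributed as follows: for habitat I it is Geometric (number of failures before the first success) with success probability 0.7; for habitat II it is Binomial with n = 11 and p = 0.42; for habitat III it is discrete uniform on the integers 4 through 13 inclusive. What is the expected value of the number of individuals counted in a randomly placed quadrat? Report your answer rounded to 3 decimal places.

Component means — I: 0.428571; II: 4.62; III: 8.5.
E[X] = 0.24·0.428571 + 0.44·4.62 + 0.32·8.5 = 4.85566.

4.856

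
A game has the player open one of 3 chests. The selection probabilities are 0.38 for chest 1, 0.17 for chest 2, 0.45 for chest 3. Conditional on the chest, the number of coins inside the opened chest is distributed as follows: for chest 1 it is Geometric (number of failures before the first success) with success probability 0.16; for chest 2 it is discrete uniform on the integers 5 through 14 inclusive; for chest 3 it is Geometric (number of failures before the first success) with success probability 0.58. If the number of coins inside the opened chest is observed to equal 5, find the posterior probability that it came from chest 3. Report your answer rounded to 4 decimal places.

0.0744

Likelihoods P(X=5 | ·): 1: 0.0669139; 2: 0.1; 3: 0.00758009.
Posterior ∝ prior × likelihood. Numerator for 3: 0.45·0.00758009 = 0.00341104.
Normalizing constant: 0.38·0.0669139 + 0.17·0.1 + 0.45·0.00758009 = 0.0458383.
P(3 | observation) = 0.00341104 / 0.0458383 = 0.0744146.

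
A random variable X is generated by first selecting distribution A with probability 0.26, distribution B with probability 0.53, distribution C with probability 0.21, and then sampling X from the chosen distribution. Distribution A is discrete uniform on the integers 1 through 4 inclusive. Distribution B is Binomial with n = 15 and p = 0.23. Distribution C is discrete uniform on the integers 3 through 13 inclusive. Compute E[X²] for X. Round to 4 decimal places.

25.2063

For each component E[X²] = Var + (mean)², giving A: 7.5; B: 14.559; C: 74.
Overall E[X²] = 0.26·7.5 + 0.53·14.559 + 0.21·74 = 25.2063.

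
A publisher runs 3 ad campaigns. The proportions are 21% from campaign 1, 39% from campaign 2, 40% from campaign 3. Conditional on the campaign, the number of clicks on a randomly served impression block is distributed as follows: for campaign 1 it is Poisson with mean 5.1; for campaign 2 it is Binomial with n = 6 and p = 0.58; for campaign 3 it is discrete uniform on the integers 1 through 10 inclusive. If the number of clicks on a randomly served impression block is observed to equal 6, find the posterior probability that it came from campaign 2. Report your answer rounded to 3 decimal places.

0.172

Likelihoods P(X=6 | ·): 1: 0.149; 2: 0.0380687; 3: 0.1.
Posterior ∝ prior × likelihood. Numerator for 2: 0.39·0.0380687 = 0.0148468.
Normalizing constant: 0.21·0.149 + 0.39·0.0380687 + 0.4·0.1 = 0.0861368.
P(2 | observation) = 0.0148468 / 0.0861368 = 0.172363.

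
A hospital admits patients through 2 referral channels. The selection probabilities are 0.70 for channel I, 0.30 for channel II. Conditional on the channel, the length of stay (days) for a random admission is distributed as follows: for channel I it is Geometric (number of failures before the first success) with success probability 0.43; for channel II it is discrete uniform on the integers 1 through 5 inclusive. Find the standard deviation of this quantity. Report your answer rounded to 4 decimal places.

Per component, I: μ=1.32558, E[X²]=4.83991; II: μ=3, E[X²]=11.
E[X] = 0.7·1.32558 + 0.3·3 = 1.82791.
E[X²] = 0.7·4.83991 + 0.3·11 = 6.68794.
Var(X) = E[X²] − (E[X])² = 6.68794 − 3.34124 = 3.3467.
SD(X) = √3.3467 = 1.8294.

1.8294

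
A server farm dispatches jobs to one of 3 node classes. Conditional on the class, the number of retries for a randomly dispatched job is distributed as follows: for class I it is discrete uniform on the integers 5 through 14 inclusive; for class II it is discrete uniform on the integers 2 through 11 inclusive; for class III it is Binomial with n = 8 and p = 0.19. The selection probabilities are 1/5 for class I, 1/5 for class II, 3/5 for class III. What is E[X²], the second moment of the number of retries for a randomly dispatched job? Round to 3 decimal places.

For each component E[X²] = Var + (mean)², giving I: 98.5; II: 50.5; III: 3.5416.
Overall E[X²] = 0.2·98.5 + 0.2·50.5 + 0.6·3.5416 = 31.925.

31.925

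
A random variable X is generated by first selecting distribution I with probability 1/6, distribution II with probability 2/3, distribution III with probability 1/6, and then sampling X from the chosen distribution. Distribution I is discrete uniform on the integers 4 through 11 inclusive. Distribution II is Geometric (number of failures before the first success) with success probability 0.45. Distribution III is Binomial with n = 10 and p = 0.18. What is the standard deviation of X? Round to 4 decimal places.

Per component, I: μ=7.5, E[X²]=61.5; II: μ=1.22222, E[X²]=4.20988; III: μ=1.8, E[X²]=4.716.
E[X] = 0.166667·7.5 + 0.666667·1.22222 + 0.166667·1.8 = 2.36481.
E[X²] = 0.166667·61.5 + 0.666667·4.20988 + 0.166667·4.716 = 13.8426.
Var(X) = E[X²] − (E[X])² = 13.8426 − 5.59235 = 8.25024.
SD(X) = √8.25024 = 2.87232.

2.8723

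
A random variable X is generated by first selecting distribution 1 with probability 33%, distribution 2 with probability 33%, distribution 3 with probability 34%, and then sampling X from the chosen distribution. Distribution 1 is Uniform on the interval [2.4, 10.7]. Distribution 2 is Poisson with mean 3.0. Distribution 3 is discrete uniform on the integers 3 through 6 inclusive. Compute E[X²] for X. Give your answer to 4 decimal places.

27.3223

For each component E[X²] = Var + (mean)², giving 1: 48.6433; 2: 12; 3: 21.5.
Overall E[X²] = 0.33·48.6433 + 0.33·12 + 0.34·21.5 = 27.3223.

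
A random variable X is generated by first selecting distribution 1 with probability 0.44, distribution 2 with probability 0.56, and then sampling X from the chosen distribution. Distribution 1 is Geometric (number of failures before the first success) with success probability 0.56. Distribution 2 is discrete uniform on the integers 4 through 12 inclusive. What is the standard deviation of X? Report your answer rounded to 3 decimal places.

Per component, 1: μ=0.785714, E[X²]=2.02041; 2: μ=8, E[X²]=70.6667.
E[X] = 0.44·0.785714 + 0.56·8 = 4.82571.
E[X²] = 0.44·2.02041 + 0.56·70.6667 = 40.4623.
Var(X) = E[X²] − (E[X])² = 40.4623 − 23.2875 = 17.1748.
SD(X) = √17.1748 = 4.14425.

4.144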